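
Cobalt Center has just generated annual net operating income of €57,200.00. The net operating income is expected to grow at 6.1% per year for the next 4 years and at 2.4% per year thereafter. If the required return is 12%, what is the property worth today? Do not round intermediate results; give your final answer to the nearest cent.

€691590.10

D_1 = 60689.20000
D_2 = 64391.24120
D_3 = 68319.10691
D_4 = 72486.57243
Terminal value at year 4: TV = D_4×(1+g_2)/(r−g_2) = 74226.25017/0.096 = 773190.10597
P_0 = D_1/(1+r)^1 + D_2/(1+r)^2 + D_3/(1+r)^3 + D_4/(1+r)^4 + TV/(1+r)^4
    = 54186.78571 + 51332.30325 + 48628.19085 + 46066.52722 + 491376.29039 = 691590.09743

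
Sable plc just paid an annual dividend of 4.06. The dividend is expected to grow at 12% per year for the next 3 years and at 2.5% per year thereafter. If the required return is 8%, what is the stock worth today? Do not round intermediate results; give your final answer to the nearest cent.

97.49

D_1 = 4.54720
D_2 = 5.09286
D_3 = 5.70401
Terminal value at year 3: TV = D_3×(1+g_2)/(r−g_2) = 5.84661/0.055 = 106.30196
P_0 = D_1/(1+r)^1 + D_2/(1+r)^2 + D_3/(1+r)^3 + TV/(1+r)^3
    = 4.21037 + 4.36631 + 4.52803 + 84.38592 = 97.49063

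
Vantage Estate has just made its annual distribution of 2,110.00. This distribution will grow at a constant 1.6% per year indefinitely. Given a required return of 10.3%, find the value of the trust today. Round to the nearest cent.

D₁ = D₀ × (1 + g) = 2,110.00 × 1.016 = 2,143.7600
Growing perpetuity: P = D₁ / (r − g) = 2,143.7600 / (0.103 − 0.016) = 24,640.92

24640.92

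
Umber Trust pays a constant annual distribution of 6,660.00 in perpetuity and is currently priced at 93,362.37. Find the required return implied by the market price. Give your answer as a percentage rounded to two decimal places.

7.13%

P = C/r ⇒ r = C/P = 6,660.00/93,362.37 = 0.071335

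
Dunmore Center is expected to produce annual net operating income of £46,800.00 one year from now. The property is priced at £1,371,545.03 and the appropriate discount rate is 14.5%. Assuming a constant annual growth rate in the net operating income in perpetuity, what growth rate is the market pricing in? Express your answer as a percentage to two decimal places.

11.09%

P = D₁/(r−g) ⇒ g = r − D₁/P = 0.145 − £46,800.00/£1,371,545.03 = 0.110878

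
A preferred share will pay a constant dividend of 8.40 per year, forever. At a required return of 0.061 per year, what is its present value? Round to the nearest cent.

137.70

Level perpetuity: PV = C / r = 8.40 / 0.061 = 137.70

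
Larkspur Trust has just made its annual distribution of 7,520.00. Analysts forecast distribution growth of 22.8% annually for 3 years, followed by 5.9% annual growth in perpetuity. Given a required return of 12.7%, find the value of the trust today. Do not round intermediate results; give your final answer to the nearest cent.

178356.03

D_1 = 9234.56000
D_2 = 11340.03968
D_3 = 13925.56873
Terminal value at year 3: TV = D_3×(1+g_2)/(r−g_2) = 14747.17728/0.068 = 216870.25415
P_0 = D_1/(1+r)^1 + D_2/(1+r)^2 + D_3/(1+r)^3 + TV/(1+r)^3
    = 8193.93079 + 8928.25822 + 9728.39493 + 151505.44462 = 178356.02856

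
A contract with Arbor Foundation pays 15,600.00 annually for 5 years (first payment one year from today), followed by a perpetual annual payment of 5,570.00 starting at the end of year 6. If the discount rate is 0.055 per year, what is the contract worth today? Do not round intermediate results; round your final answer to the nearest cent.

PV of 5-year annuity: 15,600.00 × [1 − (1+0.055)^−5] / 0.055 = 66616.43782
Perpetuity value at year 5: 5,570.00 / 0.055 = 101272.72727
PV of perpetuity: 101272.72727 / (1+0.055)^5 = 77487.24274
Total PV = 66616.43782 + 77487.24274 = 144103.68056

144103.68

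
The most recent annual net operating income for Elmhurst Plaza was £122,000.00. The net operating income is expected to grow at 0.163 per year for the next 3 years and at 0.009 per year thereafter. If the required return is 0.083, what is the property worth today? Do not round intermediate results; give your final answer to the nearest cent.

£2482811.68

D_1 = 141886.00000
D_2 = 165013.41800
D_3 = 191910.60513
Terminal value at year 3: TV = D_3×(1+g_2)/(r−g_2) = 193637.80058/0.074 = 2616727.03487
P_0 = D_1/(1+r)^1 + D_2/(1+r)^2 + D_3/(1+r)^3 + TV/(1+r)^3
    = 131012.00369 + 140689.71403 + 151082.30602 + 2060027.65909 = 2482811.68283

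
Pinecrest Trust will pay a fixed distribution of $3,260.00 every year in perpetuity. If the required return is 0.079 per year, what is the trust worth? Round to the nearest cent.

$41265.82

Level perpetuity: PV = C / r = $3,260.00 / 0.079 = $41,265.82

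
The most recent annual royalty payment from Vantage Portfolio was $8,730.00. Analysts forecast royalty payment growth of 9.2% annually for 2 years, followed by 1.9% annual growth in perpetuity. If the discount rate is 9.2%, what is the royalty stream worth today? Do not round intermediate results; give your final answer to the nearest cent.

D_1 = 9533.16000
D_2 = 10410.21072
Terminal value at year 2: TV = D_2×(1+g_2)/(r−g_2) = 10608.00472/0.073 = 145315.13320
P_0 = D_1/(1+r)^1 + D_2/(1+r)^2 + TV/(1+r)^2
    = 8730.00000 + 8730.00000 + 121861.23288 = 139321.23288

$139321.23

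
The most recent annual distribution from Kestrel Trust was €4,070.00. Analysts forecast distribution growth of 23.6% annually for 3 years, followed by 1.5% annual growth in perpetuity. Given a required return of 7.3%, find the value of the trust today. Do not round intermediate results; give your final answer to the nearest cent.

D_1 = 5030.52000
D_2 = 6217.72272
D_3 = 7685.10528
Terminal value at year 3: TV = D_3×(1+g_2)/(r−g_2) = 7800.38186/0.058 = 134489.34243
P_0 = D_1/(1+r)^1 + D_2/(1+r)^2 + D_3/(1+r)^3 + TV/(1+r)^3
    = 4688.27586 + 5400.47434 + 6220.86326 + 108865.10713 = 125174.72059

€125174.72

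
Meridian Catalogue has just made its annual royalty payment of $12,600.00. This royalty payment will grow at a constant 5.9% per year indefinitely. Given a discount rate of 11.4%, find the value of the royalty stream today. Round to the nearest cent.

$242607.27

D₁ = D₀ × (1 + g) = $12,600.00 × 1.059 = $13,343.4000
Growing perpetuity: P = D₁ / (r − g) = $13,343.4000 / (0.114 − 0.059) = $242,607.27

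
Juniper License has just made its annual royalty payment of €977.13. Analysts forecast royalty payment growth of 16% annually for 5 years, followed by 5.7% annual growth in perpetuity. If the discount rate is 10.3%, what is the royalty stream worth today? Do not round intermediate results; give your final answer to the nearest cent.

D_1 = 1133.47080
D_2 = 1314.82613
D_3 = 1525.19831
D_4 = 1769.23004
D_5 = 2052.30684
Terminal value at year 5: TV = D_5×(1+g_2)/(r−g_2) = 2169.28833/0.046 = 47158.44204
P_0 = D_1/(1+r)^1 + D_2/(1+r)^2 + D_3/(1+r)^3 + D_4/(1+r)^4 + D_5/(1+r)^5 + TV/(1+r)^5
    = 1027.62539 + 1080.73023 + 1136.57939 + 1195.31468 + 1257.08525 + 28885.63285 = 34582.96779

€34582.97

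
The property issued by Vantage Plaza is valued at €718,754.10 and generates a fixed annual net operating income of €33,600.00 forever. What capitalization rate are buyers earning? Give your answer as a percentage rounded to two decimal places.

4.67%

P = C/r ⇒ r = C/P = €33,600.00/€718,754.10 = 0.046748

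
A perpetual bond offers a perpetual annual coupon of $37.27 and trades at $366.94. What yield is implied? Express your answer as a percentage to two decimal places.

10.16%

P = C/r ⇒ r = C/P = $37.27/$366.94 = 0.101570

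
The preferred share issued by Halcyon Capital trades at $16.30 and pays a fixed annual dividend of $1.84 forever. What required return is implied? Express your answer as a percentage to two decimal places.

P = C/r ⇒ r = C/P = $1.84/$16.30 = 0.112883

11.29%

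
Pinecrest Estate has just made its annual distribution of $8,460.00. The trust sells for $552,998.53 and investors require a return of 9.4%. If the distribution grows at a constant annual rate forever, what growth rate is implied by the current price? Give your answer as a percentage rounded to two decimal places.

P = D₀(1+g)/(r−g) ⇒ P(r−g) = D₀(1+g) ⇒ g(P+D₀) = P·r − D₀
g = (P·r − D₀)/(P + D₀) = ($552,998.53×0.094 − $8,460.00) / ($552,998.53 + $8,460.00) = 0.077516

7.75%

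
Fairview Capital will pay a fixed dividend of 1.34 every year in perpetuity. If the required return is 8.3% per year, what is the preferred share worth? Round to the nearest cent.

16.14

Level perpetuity: PV = C / r = 1.34 / 0.083 = 16.14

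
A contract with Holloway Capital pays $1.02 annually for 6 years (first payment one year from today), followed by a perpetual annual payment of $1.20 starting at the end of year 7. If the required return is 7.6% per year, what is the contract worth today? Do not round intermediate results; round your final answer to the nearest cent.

$14.95

PV of 6-year annuity: $1.02 × [1 − (1+0.076)^−6] / 0.076 = 4.77311
Perpetuity value at year 6: $1.20 / 0.076 = 15.78947
PV of perpetuity: 15.78947 / (1+0.076)^6 = 10.17405
Total PV = 4.77311 + 10.17405 = 14.94716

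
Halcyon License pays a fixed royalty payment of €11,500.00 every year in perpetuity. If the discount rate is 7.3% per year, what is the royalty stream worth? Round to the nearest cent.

Level perpetuity: PV = C / r = €11,500.00 / 0.073 = €157,534.25

€157534.25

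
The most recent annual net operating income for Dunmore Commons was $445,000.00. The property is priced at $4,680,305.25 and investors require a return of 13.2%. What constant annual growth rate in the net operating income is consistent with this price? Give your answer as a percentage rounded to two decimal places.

P = D₀(1+g)/(r−g) ⇒ P(r−g) = D₀(1+g) ⇒ g(P+D₀) = P·r − D₀
g = (P·r − D₀)/(P + D₀) = ($4,680,305.25×0.132 − $445,000.00) / ($4,680,305.25 + $445,000.00) = 0.033715

3.37%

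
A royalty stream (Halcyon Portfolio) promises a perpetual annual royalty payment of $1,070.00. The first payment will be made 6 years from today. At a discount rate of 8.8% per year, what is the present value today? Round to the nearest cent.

$7975.48

Value at end of year 5: C / r = $1,070.00 / 0.088 = $12,159.0909
Discount to today: PV = $12,159.0909 / (1 + 0.088)^5 = $12,159.0909 / 1.524560 = $7,975.48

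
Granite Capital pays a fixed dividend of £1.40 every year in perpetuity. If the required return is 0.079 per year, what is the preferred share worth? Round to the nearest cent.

Level perpetuity: PV = C / r = £1.40 / 0.079 = £17.72

£17.72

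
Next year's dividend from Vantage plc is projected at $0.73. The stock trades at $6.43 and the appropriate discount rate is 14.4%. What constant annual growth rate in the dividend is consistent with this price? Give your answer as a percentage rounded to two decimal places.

P = D₁/(r−g) ⇒ g = r − D₁/P = 0.144 − $0.73/$6.43 = 0.030470

3.05%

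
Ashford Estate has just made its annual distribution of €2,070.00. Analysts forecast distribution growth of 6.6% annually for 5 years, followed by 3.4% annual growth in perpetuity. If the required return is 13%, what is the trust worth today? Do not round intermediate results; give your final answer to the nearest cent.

€25376.34

D_1 = 2206.62000
D_2 = 2352.25692
D_3 = 2507.50588
D_4 = 2673.00126
D_5 = 2849.41935
Terminal value at year 5: TV = D_5×(1+g_2)/(r−g_2) = 2946.29961/0.096 = 30690.62089
P_0 = D_1/(1+r)^1 + D_2/(1+r)^2 + D_3/(1+r)^3 + D_4/(1+r)^4 + D_5/(1+r)^5 + TV/(1+r)^5
    = 1952.76106 + 1842.16221 + 1737.82735 + 1639.40173 + 1546.55066 + 16657.63943 = 25376.34245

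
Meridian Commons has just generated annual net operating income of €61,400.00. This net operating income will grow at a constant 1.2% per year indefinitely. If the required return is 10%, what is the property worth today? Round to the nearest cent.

D₁ = D₀ × (1 + g) = €61,400.00 × 1.012 = €62,136.8000
Growing perpetuity: P = D₁ / (r − g) = €62,136.8000 / (0.1 − 0.012) = €706,100.00

€706100.00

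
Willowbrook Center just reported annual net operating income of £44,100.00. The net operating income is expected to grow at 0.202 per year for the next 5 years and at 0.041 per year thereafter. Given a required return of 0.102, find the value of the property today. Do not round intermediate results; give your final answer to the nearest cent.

D_1 = 53008.20000
D_2 = 63715.85640
D_3 = 76586.45939
D_4 = 92056.92419
D_5 = 110652.42288
Terminal value at year 5: TV = D_5×(1+g_2)/(r−g_2) = 115189.17221/0.061 = 1888347.08548
P_0 = D_1/(1+r)^1 + D_2/(1+r)^2 + D_3/(1+r)^3 + D_4/(1+r)^4 + D_5/(1+r)^5 + TV/(1+r)^5
    = 48101.81488 + 52466.77086 + 57227.82085 + 62420.90804 + 68085.23726 + 1161913.63918 = 1450216.19107

£1450216.19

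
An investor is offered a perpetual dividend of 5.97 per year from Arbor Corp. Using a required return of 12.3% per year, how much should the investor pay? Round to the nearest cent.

48.54

Level perpetuity: PV = C / r = 5.97 / 0.123 = 48.54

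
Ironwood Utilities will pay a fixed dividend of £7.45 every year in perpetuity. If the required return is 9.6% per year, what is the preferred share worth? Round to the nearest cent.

£77.60

Level perpetuity: PV = C / r = £7.45 / 0.096 = £77.60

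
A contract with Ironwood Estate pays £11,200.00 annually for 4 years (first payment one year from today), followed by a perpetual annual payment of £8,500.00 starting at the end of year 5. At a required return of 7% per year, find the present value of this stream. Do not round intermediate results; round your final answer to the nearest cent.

£130574.04

PV of 4-year annuity: £11,200.00 × [1 − (1+0.07)^−4] / 0.07 = 37936.76607
Perpetuity value at year 4: £8,500.00 / 0.07 = 121428.57143
PV of perpetuity: 121428.57143 / (1+0.07)^4 = 92637.27575
Total PV = 37936.76607 + 92637.27575 = 130574.04182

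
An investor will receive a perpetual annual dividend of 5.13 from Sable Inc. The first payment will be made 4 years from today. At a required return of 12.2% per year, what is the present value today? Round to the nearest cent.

Value at end of year 3: C / r = 5.13 / 0.122 = 42.0492
Discount to today: PV = 42.0492 / (1 + 0.122)^3 = 42.0492 / 1.412468 = 29.77

29.77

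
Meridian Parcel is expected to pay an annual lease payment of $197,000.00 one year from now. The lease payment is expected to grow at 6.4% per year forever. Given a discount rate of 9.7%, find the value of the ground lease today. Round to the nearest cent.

$5969696.97

Growing perpetuity: P = D₁ / (r − g) = $197,000.0000 / (0.097 − 0.064) = $5,969,696.97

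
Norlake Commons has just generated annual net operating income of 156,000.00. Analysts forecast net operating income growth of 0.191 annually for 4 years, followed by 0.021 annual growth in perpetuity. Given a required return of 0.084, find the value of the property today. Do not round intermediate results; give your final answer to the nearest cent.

4478120.26

D_1 = 185796.00000
D_2 = 221283.03600
D_3 = 263548.09588
D_4 = 313885.78219
Terminal value at year 4: TV = D_4×(1+g_2)/(r−g_2) = 320477.38361/0.063 = 5086942.59705
P_0 = D_1/(1+r)^1 + D_2/(1+r)^2 + D_3/(1+r)^3 + D_4/(1+r)^4 + TV/(1+r)^4
    = 171398.52399 + 188317.01298 + 206905.50042 + 227328.82934 + 3684170.39288 = 4478120.25960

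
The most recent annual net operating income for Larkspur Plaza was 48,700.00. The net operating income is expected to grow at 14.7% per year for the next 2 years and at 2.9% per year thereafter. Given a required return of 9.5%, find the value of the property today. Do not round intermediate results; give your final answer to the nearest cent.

937551.48

D_1 = 55858.90000
D_2 = 64070.15830
Terminal value at year 2: TV = D_2×(1+g_2)/(r−g_2) = 65928.19289/0.066 = 998912.01350
P_0 = D_1/(1+r)^1 + D_2/(1+r)^2 + TV/(1+r)^2
    = 51012.69406 + 53435.21470 + 833103.57457 = 937551.48333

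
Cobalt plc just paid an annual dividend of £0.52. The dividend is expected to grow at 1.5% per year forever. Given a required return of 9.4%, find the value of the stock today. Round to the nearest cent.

D₁ = D₀ × (1 + g) = £0.52 × 1.015 = £0.5278
Growing perpetuity: P = D₁ / (r − g) = £0.5278 / (0.094 − 0.015) = £6.68

£6.68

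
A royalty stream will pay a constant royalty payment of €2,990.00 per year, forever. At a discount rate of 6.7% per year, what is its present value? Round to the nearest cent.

€44626.87

Level perpetuity: PV = C / r = €2,990.00 / 0.067 = €44,626.87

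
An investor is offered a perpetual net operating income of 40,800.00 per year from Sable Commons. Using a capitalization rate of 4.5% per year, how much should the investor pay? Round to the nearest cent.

906666.67

Level perpetuity: PV = C / r = 40,800.00 / 0.045 = 906,666.67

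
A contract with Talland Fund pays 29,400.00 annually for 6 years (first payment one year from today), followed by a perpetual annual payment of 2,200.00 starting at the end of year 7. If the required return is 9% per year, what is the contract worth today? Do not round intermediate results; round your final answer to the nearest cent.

146461.43

PV of 6-year annuity: 29,400.00 × [1 − (1+0.09)^−6] / 0.09 = 131886.00655
Perpetuity value at year 6: 2,200.00 / 0.09 = 24444.44444
PV of perpetuity: 24444.44444 / (1+0.09)^6 = 14575.42355
Total PV = 131886.00655 + 14575.42355 = 146461.43010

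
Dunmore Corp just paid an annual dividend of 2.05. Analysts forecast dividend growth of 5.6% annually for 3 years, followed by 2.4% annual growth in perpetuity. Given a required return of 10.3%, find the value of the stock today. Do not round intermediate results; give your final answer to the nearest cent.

28.96

D_1 = 2.16480
D_2 = 2.28603
D_3 = 2.41405
Terminal value at year 3: TV = D_3×(1+g_2)/(r−g_2) = 2.47198/0.079 = 31.29093
P_0 = D_1/(1+r)^1 + D_2/(1+r)^2 + D_3/(1+r)^3 + TV/(1+r)^3
    = 1.96265 + 1.87902 + 1.79895 + 23.31803 = 28.95865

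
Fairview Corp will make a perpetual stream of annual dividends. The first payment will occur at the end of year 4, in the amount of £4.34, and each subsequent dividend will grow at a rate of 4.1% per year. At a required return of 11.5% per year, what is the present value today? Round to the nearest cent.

£42.31

Value at end of year 3: C₁ / (r − g) = £4.34 / (0.115 − 0.041) = £58.6486
Discount to today: PV = £58.6486 / (1 + 0.115)^3 = £58.6486 / 1.386196 = £42.31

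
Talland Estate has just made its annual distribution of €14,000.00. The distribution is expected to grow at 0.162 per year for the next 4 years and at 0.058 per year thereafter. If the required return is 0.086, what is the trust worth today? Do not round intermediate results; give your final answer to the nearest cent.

D_1 = 16268.00000
D_2 = 18903.41600
D_3 = 21965.76939
D_4 = 25524.22403
Terminal value at year 4: TV = D_4×(1+g_2)/(r−g_2) = 27004.62903/0.028 = 964451.03669
P_0 = D_1/(1+r)^1 + D_2/(1+r)^2 + D_3/(1+r)^3 + D_4/(1+r)^4 + TV/(1+r)^4
    = 14979.74217 + 16028.04826 + 17149.71646 + 18349.88078 + 693363.35220 = 759870.73986

€759870.74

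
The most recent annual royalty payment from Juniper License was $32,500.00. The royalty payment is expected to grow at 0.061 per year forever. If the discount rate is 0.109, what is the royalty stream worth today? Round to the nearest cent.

$718385.42

D₁ = D₀ × (1 + g) = $32,500.00 × 1.061 = $34,482.5000
Growing perpetuity: P = D₁ / (r − g) = $34,482.5000 / (0.109 − 0.061) = $718,385.42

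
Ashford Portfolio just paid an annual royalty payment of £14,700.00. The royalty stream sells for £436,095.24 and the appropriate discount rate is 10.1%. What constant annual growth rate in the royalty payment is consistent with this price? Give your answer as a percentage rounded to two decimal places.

6.51%

P = D₀(1+g)/(r−g) ⇒ P(r−g) = D₀(1+g) ⇒ g(P+D₀) = P·r − D₀
g = (P·r − D₀)/(P + D₀) = (£436,095.24×0.101 − £14,700.00) / (£436,095.24 + £14,700.00) = 0.065097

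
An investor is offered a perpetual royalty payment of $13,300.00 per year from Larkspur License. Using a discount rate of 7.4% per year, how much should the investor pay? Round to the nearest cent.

Level perpetuity: PV = C / r = $13,300.00 / 0.074 = $179,729.73

$179729.73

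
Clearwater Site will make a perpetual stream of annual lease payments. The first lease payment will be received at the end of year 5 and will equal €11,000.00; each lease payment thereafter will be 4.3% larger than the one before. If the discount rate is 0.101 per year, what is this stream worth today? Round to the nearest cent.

Value at end of year 4: C₁ / (r − g) = €11,000.00 / (0.101 − 0.043) = €189,655.1724
Discount to today: PV = €189,655.1724 / (1 + 0.101)^4 = €189,655.1724 / 1.469431 = €129,067.06

€129067.06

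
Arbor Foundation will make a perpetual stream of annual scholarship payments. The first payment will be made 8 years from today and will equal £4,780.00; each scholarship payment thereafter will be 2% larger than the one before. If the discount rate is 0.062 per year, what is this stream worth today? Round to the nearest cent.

£74697.66

Value at end of year 7: C₁ / (r − g) = £4,780.00 / (0.062 − 0.02) = £113,809.5238
Discount to today: PV = £113,809.5238 / (1 + 0.062)^7 = £113,809.5238 / 1.523602 = £74,697.66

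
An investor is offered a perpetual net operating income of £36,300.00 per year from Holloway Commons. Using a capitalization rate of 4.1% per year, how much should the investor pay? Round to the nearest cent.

£885365.85

Level perpetuity: PV = C / r = £36,300.00 / 0.041 = £885,365.85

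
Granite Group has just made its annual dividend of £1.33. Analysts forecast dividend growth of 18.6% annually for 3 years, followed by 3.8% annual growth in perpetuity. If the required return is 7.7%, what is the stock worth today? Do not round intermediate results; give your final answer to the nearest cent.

£52.12

D_1 = 1.57738
D_2 = 1.87077
D_3 = 2.21874
Terminal value at year 3: TV = D_3×(1+g_2)/(r−g_2) = 2.30305/0.039 = 59.05252
P_0 = D_1/(1+r)^1 + D_2/(1+r)^2 + D_3/(1+r)^3 + TV/(1+r)^3
    = 1.46461 + 1.61283 + 1.77606 + 47.27063 = 52.12413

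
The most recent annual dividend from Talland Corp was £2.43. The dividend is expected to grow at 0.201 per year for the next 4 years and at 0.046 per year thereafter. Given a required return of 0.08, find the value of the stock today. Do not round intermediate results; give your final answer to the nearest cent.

£127.09

D_1 = 2.91843
D_2 = 3.50503
D_3 = 4.20955
D_4 = 5.05567
Terminal value at year 4: TV = D_4×(1+g_2)/(r−g_2) = 5.28823/0.034 = 155.53605
P_0 = D_1/(1+r)^1 + D_2/(1+r)^2 + D_3/(1+r)^3 + D_4/(1+r)^4 + TV/(1+r)^4
    = 2.70225 + 3.00500 + 3.34167 + 3.71606 + 114.32364 = 127.08863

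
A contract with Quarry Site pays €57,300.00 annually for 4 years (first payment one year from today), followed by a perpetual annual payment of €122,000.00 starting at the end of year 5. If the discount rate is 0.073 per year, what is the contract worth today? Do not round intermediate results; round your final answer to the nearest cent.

€1453556.39

PV of 4-year annuity: €57,300.00 × [1 − (1+0.073)^−4] / 0.073 = 192779.95198
Perpetuity value at year 4: €122,000.00 / 0.073 = 1671232.87671
PV of perpetuity: 1671232.87671 / (1+0.073)^4 = 1260776.43444
Total PV = 192779.95198 + 1260776.43444 = 1453556.38643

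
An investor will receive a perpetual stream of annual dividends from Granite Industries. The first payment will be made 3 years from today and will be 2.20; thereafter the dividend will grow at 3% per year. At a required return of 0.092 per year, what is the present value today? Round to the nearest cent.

29.76

Value at end of year 2: C₁ / (r − g) = 2.20 / (0.092 − 0.03) = 35.4839
Discount to today: PV = 35.4839 / (1 + 0.092)^2 = 35.4839 / 1.192464 = 29.76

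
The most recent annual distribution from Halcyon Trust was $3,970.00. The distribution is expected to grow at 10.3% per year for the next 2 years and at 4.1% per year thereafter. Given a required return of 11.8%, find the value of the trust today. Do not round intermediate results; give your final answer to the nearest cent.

$60022.70

D_1 = 4378.91000
D_2 = 4829.93773
Terminal value at year 2: TV = D_2×(1+g_2)/(r−g_2) = 5027.96518/0.077 = 65298.24905
P_0 = D_1/(1+r)^1 + D_2/(1+r)^2 + TV/(1+r)^2
    = 3916.73524 + 3864.18513 + 52241.77554 = 60022.69591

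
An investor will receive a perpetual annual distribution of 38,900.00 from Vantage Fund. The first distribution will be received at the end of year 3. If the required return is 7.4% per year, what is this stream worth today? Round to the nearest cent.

455731.78

Value at end of year 2: C / r = 38,900.00 / 0.074 = 525,675.6757
Discount to today: PV = 525,675.6757 / (1 + 0.074)^2 = 525,675.6757 / 1.153476 = 455,731.78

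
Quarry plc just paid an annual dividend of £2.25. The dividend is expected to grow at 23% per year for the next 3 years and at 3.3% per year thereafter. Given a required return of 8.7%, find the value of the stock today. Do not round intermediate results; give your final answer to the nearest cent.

£71.05

D_1 = 2.76750
D_2 = 3.40402
D_3 = 4.18695
Terminal value at year 3: TV = D_3×(1+g_2)/(r−g_2) = 4.32512/0.054 = 80.09482
P_0 = D_1/(1+r)^1 + D_2/(1+r)^2 + D_3/(1+r)^3 + TV/(1+r)^3
    = 2.54600 + 2.88094 + 3.25994 + 62.36139 = 71.04826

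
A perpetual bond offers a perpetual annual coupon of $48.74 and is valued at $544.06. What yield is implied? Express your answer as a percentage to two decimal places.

8.96%

P = C/r ⇒ r = C/P = $48.74/$544.06 = 0.089586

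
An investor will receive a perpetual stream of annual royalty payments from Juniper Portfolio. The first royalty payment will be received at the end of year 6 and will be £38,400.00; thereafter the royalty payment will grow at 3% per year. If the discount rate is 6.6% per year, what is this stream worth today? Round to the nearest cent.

£774894.72

Value at end of year 5: C₁ / (r − g) = £38,400.00 / (0.066 − 0.03) = £1,066,666.6667
Discount to today: PV = £1,066,666.6667 / (1 + 0.066)^5 = £1,066,666.6667 / 1.376531 = £774,894.72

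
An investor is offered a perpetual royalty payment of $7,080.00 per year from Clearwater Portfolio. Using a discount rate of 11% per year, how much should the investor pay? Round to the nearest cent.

$64363.64

Level perpetuity: PV = C / r = $7,080.00 / 0.11 = $64,363.64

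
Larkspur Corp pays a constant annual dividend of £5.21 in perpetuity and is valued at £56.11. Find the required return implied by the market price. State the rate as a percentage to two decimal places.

9.29%

P = C/r ⇒ r = C/P = £5.21/£56.11 = 0.092853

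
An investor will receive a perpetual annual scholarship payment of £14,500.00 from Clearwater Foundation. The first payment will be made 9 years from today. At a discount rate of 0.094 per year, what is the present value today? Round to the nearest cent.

Value at end of year 8: C / r = £14,500.00 / 0.094 = £154,255.3191
Discount to today: PV = £154,255.3191 / (1 + 0.094)^8 = £154,255.3191 / 2.051817 = £75,179.87

£75179.87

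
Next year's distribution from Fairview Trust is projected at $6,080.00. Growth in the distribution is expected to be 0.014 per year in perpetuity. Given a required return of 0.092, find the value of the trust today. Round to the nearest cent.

Growing perpetuity: P = D₁ / (r − g) = $6,080.0000 / (0.092 − 0.014) = $77,948.72

$77948.72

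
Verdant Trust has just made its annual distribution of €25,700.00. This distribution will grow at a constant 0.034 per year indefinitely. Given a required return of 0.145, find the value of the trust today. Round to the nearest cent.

D₁ = D₀ × (1 + g) = €25,700.00 × 1.034 = €26,573.8000
Growing perpetuity: P = D₁ / (r − g) = €26,573.8000 / (0.145 − 0.034) = €239,403.60

€239403.60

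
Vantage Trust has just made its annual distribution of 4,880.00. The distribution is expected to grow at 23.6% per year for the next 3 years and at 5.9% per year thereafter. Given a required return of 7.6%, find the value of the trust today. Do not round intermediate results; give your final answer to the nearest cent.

D_1 = 6031.68000
D_2 = 7455.15648
D_3 = 9214.57341
Terminal value at year 3: TV = D_3×(1+g_2)/(r−g_2) = 9758.23324/0.017 = 574013.72003
P_0 = D_1/(1+r)^1 + D_2/(1+r)^2 + D_3/(1+r)^3 + TV/(1+r)^3
    = 5605.65056 + 6439.20454 + 7396.70708 + 460771.34094 = 480212.90312

480212.90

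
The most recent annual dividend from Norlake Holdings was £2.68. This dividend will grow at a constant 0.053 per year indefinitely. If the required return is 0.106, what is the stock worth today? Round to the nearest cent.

£53.25

D₁ = D₀ × (1 + g) = £2.68 × 1.053 = £2.8220
Growing perpetuity: P = D₁ / (r − g) = £2.8220 / (0.106 − 0.053) = £53.25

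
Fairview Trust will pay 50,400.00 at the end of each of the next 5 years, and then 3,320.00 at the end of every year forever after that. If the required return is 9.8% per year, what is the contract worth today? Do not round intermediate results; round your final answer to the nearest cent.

PV of 5-year annuity: 50,400.00 × [1 − (1+0.098)^−5] / 0.098 = 192035.83734
Perpetuity value at year 5: 3,320.00 / 0.098 = 33877.55102
PV of perpetuity: 33877.55102 / (1+0.098)^5 = 21227.57126
Total PV = 192035.83734 + 21227.57126 = 213263.40860

213263.41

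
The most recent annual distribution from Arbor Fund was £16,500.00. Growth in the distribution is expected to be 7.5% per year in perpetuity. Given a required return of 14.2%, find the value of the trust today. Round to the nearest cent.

£264738.81

D₁ = D₀ × (1 + g) = £16,500.00 × 1.075 = £17,737.5000
Growing perpetuity: P = D₁ / (r − g) = £17,737.5000 / (0.142 − 0.075) = £264,738.81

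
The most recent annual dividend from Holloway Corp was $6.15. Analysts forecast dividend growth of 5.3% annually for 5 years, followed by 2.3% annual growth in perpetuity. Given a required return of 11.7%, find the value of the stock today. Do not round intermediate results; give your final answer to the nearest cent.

$75.68

D_1 = 6.47595
D_2 = 6.81918
D_3 = 7.18059
D_4 = 7.56116
D_5 = 7.96190
Terminal value at year 5: TV = D_5×(1+g_2)/(r−g_2) = 8.14503/0.094 = 86.64924
P_0 = D_1/(1+r)^1 + D_2/(1+r)^2 + D_3/(1+r)^3 + D_4/(1+r)^4 + D_5/(1+r)^5 + TV/(1+r)^5
    = 5.79763 + 5.46544 + 5.15229 + 4.85709 + 4.57879 + 49.83092 = 75.68217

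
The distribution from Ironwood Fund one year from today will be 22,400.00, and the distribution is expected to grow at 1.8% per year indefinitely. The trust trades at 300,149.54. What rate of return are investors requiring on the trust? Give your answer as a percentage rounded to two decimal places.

9.26%

P = D₁/(r − g) ⇒ r = D₁/P + g = 22,400.0000/300,149.54 + 0.018 = 0.074629 + 0.018 = 0.092629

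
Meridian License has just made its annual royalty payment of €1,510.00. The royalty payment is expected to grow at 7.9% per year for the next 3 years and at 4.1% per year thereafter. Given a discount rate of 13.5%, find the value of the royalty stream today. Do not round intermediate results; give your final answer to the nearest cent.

€18464.86

D_1 = 1629.29000
D_2 = 1758.00391
D_3 = 1896.88622
Terminal value at year 3: TV = D_3×(1+g_2)/(r−g_2) = 1974.65855/0.094 = 21007.00589
P_0 = D_1/(1+r)^1 + D_2/(1+r)^2 + D_3/(1+r)^3 + TV/(1+r)^3
    = 1435.49780 + 1364.67147 + 1297.33967 + 14367.34673 = 18464.85566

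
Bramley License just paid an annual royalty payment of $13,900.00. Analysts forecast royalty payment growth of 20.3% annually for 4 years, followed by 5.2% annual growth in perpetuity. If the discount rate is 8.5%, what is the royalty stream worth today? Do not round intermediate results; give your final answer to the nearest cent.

D_1 = 16721.70000
D_2 = 20116.20510
D_3 = 24199.79474
D_4 = 29112.35307
Terminal value at year 4: TV = D_4×(1+g_2)/(r−g_2) = 30626.19543/0.033 = 928066.52806
P_0 = D_1/(1+r)^1 + D_2/(1+r)^2 + D_3/(1+r)^3 + D_4/(1+r)^4 + TV/(1+r)^4
    = 15411.70507 + 17087.81677 + 18946.21528 + 21006.72533 + 669668.94074 = 742121.40319

$742121.40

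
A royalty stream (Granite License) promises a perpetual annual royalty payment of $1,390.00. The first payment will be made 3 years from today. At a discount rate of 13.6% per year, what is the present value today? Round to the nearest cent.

Value at end of year 2: C / r = $1,390.00 / 0.136 = $10,220.5882
Discount to today: PV = $10,220.5882 / (1 + 0.136)^2 = $10,220.5882 / 1.290496 = $7,919.89

$7919.89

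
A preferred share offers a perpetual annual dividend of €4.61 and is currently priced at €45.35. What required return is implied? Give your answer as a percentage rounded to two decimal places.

P = C/r ⇒ r = C/P = €4.61/€45.35 = 0.101654

10.17%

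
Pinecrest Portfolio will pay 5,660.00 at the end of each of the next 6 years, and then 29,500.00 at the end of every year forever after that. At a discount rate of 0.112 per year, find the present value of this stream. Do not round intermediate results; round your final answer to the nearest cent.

PV of 6-year annuity: 5,660.00 × [1 − (1+0.112)^−6] / 0.112 = 23807.51597
Perpetuity value at year 6: 29,500.00 / 0.112 = 263392.85714
PV of perpetuity: 263392.85714 / (1+0.112)^6 = 139307.74742
Total PV = 23807.51597 + 139307.74742 = 163115.26339

163115.26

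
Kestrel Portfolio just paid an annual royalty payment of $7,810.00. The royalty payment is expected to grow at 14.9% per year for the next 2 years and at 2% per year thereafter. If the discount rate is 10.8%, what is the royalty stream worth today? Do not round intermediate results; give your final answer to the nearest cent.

D_1 = 8973.69000
D_2 = 10310.76981
Terminal value at year 2: TV = D_2×(1+g_2)/(r−g_2) = 10516.98521/0.088 = 119511.19553
P_0 = D_1/(1+r)^1 + D_2/(1+r)^2 + TV/(1+r)^2
    = 8098.99819 + 8398.69037 + 97348.45652 = 113846.14508

$113846.15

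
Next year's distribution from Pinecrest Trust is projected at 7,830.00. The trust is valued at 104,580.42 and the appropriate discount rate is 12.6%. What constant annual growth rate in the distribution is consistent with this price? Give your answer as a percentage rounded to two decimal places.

5.11%

P = D₁/(r−g) ⇒ g = r − D₁/P = 0.126 − 7,830.00/104,580.42 = 0.051129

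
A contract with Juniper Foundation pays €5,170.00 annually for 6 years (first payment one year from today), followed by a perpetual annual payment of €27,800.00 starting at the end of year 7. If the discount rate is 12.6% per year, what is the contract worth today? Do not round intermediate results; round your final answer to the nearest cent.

PV of 6-year annuity: €5,170.00 × [1 − (1+0.126)^−6] / 0.126 = 20899.61933
Perpetuity value at year 6: €27,800.00 / 0.126 = 220634.92063
PV of perpetuity: 220634.92063 / (1+0.126)^6 = 108253.98882
Total PV = 20899.61933 + 108253.98882 = 129153.60815

€129153.61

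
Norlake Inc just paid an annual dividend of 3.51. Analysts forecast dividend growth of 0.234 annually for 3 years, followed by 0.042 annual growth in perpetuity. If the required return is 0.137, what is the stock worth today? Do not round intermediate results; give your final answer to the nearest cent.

D_1 = 4.33134
D_2 = 5.34487
D_3 = 6.59557
Terminal value at year 3: TV = D_3×(1+g_2)/(r−g_2) = 6.87259/0.095 = 72.34303
P_0 = D_1/(1+r)^1 + D_2/(1+r)^2 + D_3/(1+r)^3 + TV/(1+r)^3
    = 3.80945 + 4.13444 + 4.48716 + 49.21702 = 61.64806

61.65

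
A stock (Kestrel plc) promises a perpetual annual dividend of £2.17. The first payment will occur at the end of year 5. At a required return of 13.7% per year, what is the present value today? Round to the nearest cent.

Value at end of year 4: C / r = £2.17 / 0.137 = £15.8394
Discount to today: PV = £15.8394 / (1 + 0.137)^4 = £15.8394 / 1.671252 = £9.48

£9.48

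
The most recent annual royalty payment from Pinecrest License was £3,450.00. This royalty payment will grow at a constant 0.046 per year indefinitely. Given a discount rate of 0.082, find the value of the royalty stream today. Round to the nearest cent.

D₁ = D₀ × (1 + g) = £3,450.00 × 1.046 = £3,608.7000
Growing perpetuity: P = D₁ / (r − g) = £3,608.7000 / (0.082 − 0.046) = £100,241.67

£100241.67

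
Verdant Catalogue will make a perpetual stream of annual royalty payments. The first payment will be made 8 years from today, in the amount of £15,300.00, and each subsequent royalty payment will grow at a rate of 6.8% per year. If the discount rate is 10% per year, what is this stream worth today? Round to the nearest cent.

£245353.73

Value at end of year 7: C₁ / (r − g) = £15,300.00 / (0.1 − 0.068) = £478,125.0000
Discount to today: PV = £478,125.0000 / (1 + 0.1)^7 = £478,125.0000 / 1.948717 = £245,353.73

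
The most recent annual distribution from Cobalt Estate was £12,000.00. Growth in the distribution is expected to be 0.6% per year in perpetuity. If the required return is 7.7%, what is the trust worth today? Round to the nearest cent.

£170028.17

D₁ = D₀ × (1 + g) = £12,000.00 × 1.006 = £12,072.0000
Growing perpetuity: P = D₁ / (r − g) = £12,072.0000 / (0.077 − 0.006) = £170,028.17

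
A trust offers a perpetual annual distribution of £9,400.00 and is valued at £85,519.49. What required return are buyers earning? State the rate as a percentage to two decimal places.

P = C/r ⇒ r = C/P = £9,400.00/£85,519.49 = 0.109916

10.99%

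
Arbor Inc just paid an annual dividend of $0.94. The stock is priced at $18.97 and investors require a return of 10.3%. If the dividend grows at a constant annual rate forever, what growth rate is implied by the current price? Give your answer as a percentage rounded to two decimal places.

P = D₀(1+g)/(r−g) ⇒ P(r−g) = D₀(1+g) ⇒ g(P+D₀) = P·r − D₀
g = (P·r − D₀)/(P + D₀) = ($18.97×0.103 − $0.94) / ($18.97 + $0.94) = 0.050925

5.09%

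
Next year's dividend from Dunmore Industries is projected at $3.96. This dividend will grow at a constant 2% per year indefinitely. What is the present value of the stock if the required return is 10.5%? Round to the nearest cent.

$46.59

Growing perpetuity: P = D₁ / (r − g) = $3.9600 / (0.105 − 0.02) = $46.59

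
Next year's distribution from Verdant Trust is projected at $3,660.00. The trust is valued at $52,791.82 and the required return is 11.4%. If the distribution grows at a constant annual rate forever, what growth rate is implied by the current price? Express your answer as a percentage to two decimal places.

P = D₁/(r−g) ⇒ g = r − D₁/P = 0.114 − $3,660.00/$52,791.82 = 0.044671

4.47%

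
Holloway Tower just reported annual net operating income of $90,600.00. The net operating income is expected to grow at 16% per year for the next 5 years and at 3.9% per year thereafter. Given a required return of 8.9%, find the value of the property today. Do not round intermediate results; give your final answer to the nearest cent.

$3131502.20

D_1 = 105096.00000
D_2 = 121911.36000
D_3 = 141417.17760
D_4 = 164043.92602
D_5 = 190290.95418
Terminal value at year 5: TV = D_5×(1+g_2)/(r−g_2) = 197712.30139/0.05 = 3954246.02783
P_0 = D_1/(1+r)^1 + D_2/(1+r)^2 + D_3/(1+r)^3 + D_4/(1+r)^4 + D_5/(1+r)^5 + TV/(1+r)^5
    = 96506.88705 + 102798.88795 + 109501.11113 + 116640.30203 + 124244.94983 + 2581810.05738 = 3131502.19538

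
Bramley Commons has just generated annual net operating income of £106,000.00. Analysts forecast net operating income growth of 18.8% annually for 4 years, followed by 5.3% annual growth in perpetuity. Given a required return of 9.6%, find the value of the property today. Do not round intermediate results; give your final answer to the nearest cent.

£4104116.61

D_1 = 125928.00000
D_2 = 149602.46400
D_3 = 177727.72723
D_4 = 211140.53995
Terminal value at year 4: TV = D_4×(1+g_2)/(r−g_2) = 222330.98857/0.043 = 5170488.10626
P_0 = D_1/(1+r)^1 + D_2/(1+r)^2 + D_3/(1+r)^3 + D_4/(1+r)^4 + TV/(1+r)^4
    = 114897.81022 + 124542.51692 + 134996.81578 + 146328.66528 + 3583350.80328 = 4104116.61148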